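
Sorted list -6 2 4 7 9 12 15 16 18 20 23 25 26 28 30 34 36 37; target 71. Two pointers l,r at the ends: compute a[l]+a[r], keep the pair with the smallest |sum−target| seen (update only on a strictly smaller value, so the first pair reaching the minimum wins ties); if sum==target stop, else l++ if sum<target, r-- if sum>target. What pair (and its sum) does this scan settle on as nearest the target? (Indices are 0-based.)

pair (34, 37) with sum 71 (|Δ|=0)

l=0 r=17: -6+37=31 d=40 *, l++
l=1 r=17: 2+37=39 d=32 *, l++
l=2 r=17: 4+37=41 d=30 *, l++
l=3 r=17: 7+37=44 d=27 *, l++
l=4 r=17: 9+37=46 d=25 *, l++
l=5 r=17: 12+37=49 d=22 *, l++
l=6 r=17: 15+37=52 d=19 *, l++
l=7 r=17: 16+37=53 d=18 *, l++
l=8 r=17: 18+37=55 d=16 *, l++
l=9 r=17: 20+37=57 d=14 *, l++
l=10 r=17: 23+37=60 d=11 *, l++
l=11 r=17: 25+37=62 d=9 *, l++
l=12 r=17: 26+37=63 d=8 *, l++
l=13 r=17: 28+37=65 d=6 *, l++
l=14 r=17: 30+37=67 d=4 *, l++
l=15 r=17: 34+37=71 d=0 *, stop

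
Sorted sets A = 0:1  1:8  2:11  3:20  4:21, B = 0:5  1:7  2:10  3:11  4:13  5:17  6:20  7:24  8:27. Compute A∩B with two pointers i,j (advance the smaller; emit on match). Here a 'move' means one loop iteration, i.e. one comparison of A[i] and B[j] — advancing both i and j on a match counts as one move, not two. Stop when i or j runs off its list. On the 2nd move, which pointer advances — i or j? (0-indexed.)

j

[i=0,j=0] 1<5 → i++
[i=1,j=0] 8>5 → j++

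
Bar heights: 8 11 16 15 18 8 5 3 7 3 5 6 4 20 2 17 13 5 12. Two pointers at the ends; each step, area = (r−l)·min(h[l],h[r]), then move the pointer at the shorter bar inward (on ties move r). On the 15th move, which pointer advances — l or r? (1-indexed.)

[1,19] min(8,12)*18=144 best=144 * → l++
[2,19] min(11,12)*17=187 best=187 * → l++
[3,19] min(16,12)*16=192 best=192 * → r--
[3,18] min(16,5)*15=75 best=192 → r--
[3,17] min(16,13)*14=182 best=192 → r--
[3,16] min(16,17)*13=208 best=208 * → l++
[4,16] min(15,17)*12=180 best=208 → l++
[5,16] min(18,17)*11=187 best=208 → r--
[5,15] min(18,2)*10=20 best=208 → r--
[5,14] min(18,20)*9=162 best=208 → l++
[6,14] min(8,20)*8=64 best=208 → l++
[7,14] min(5,20)*7=35 best=208 → l++
[8,14] min(3,20)*6=18 best=208 → l++
[9,14] min(7,20)*5=35 best=208 → l++
[10,14] min(3,20)*4=12 best=208 → l++

l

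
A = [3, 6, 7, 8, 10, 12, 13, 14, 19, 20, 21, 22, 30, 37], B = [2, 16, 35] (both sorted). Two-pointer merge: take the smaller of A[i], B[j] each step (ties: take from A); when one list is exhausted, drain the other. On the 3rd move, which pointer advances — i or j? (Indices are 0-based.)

i

[i=0,j=0] A[i]=3>B[j]=2 take 2 → j++
[i=0,j=1] A[i]=3<=B[j]=16 take 3 → i++
[i=1,j=1] A[i]=6<=B[j]=16 take 6 → i++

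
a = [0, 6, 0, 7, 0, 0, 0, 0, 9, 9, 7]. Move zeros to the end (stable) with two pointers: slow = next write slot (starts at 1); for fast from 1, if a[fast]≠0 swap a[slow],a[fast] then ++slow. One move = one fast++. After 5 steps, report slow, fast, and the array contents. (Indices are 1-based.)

slow=1 fast=1: a[fast]=0, fast++
slow=1 fast=2: a[fast]=6≠0 swap→a[1]=6, slow++,fast++
slow=2 fast=3: a[fast]=0, fast++
slow=2 fast=4: a[fast]=7≠0 swap→a[2]=7, slow++,fast++
slow=3 fast=5: a[fast]=0, fast++

slow=3, fast=6, a=[6, 7, 0, 0, 0, 0, 0, 0, 9, 9, 7]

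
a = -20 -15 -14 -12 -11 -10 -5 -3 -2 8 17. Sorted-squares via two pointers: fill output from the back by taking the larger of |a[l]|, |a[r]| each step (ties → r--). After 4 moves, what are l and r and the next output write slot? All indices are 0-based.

l=3, r=9, next write slot=6

[0,10] |-20|>|17| out[10]=400 → l++
[1,10] |-15|<=|17| out[9]=289 → r--
[1,9] |-15|>|8| out[8]=225 → l++
[2,9] |-14|>|8| out[7]=196 → l++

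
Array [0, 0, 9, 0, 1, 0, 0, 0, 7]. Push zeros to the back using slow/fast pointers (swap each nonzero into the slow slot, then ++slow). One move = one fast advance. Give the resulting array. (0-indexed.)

(s=0,f=0) a[fast]=0 → fast++
(s=0,f=1) a[fast]=0 → fast++
(s=0,f=2) a[fast]=9≠0 swap→a[0]=9 → slow++,fast++
(s=1,f=3) a[fast]=0 → fast++
(s=1,f=4) a[fast]=1≠0 swap→a[1]=1 → slow++,fast++
(s=2,f=5) a[fast]=0 → fast++
(s=2,f=6) a[fast]=0 → fast++
(s=2,f=7) a[fast]=0 → fast++
(s=2,f=8) a[fast]=7≠0 swap→a[2]=7 → slow++,fast++

[9, 1, 7, 0, 0, 0, 0, 0, 0]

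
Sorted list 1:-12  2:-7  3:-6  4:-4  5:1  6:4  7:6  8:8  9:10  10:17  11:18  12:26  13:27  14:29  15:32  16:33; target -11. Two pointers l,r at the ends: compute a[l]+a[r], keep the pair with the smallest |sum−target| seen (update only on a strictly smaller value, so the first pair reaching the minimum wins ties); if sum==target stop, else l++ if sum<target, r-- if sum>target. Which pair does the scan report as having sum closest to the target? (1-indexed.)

pair (-12, 1) with sum -11 (|Δ|=0)

[1,16] -12+33=21 d=32 * → r--
[1,15] -12+32=20 d=31 * → r--
[1,14] -12+29=17 d=28 * → r--
[1,13] -12+27=15 d=26 * → r--
[1,12] -12+26=14 d=25 * → r--
[1,11] -12+18=6 d=17 * → r--
[1,10] -12+17=5 d=16 * → r--
[1,9] -12+10=-2 d=9 * → r--
[1,8] -12+8=-4 d=7 * → r--
[1,7] -12+6=-6 d=5 * → r--
[1,6] -12+4=-8 d=3 * → r--
[1,5] -12+1=-11 d=0 * → stop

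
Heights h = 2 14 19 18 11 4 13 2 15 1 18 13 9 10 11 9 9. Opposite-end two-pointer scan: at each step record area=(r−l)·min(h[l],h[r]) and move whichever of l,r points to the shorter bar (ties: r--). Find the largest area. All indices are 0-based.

max area = 144

[0,16] min(2,9)*16=32 best=32 * → l++
[1,16] min(14,9)*15=135 best=135 * → r--
[1,15] min(14,9)*14=126 best=135 → r--
[1,14] min(14,11)*13=143 best=143 * → r--
[1,13] min(14,10)*12=120 best=143 → r--
[1,12] min(14,9)*11=99 best=143 → r--
[1,11] min(14,13)*10=130 best=143 → r--
[1,10] min(14,18)*9=126 best=143 → l++
[2,10] min(19,18)*8=144 best=144 * → r--
[2,9] min(19,1)*7=7 best=144 → r--
[2,8] min(19,15)*6=90 best=144 → r--
[2,7] min(19,2)*5=10 best=144 → r--
[2,6] min(19,13)*4=52 best=144 → r--
[2,5] min(19,4)*3=12 best=144 → r--
[2,4] min(19,11)*2=22 best=144 → r--
[2,3] min(19,18)*1=18 best=144 → r--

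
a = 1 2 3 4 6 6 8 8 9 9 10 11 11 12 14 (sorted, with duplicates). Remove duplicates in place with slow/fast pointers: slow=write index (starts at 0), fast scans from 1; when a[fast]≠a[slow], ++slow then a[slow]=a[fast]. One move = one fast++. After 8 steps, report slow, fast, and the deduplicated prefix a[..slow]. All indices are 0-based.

(s=0,f=1) a[fast]=2≠a[slow]=1 write a[1]=2 → slow++,fast++
(s=1,f=2) a[fast]=3≠a[slow]=2 write a[2]=3 → slow++,fast++
(s=2,f=3) a[fast]=4≠a[slow]=3 write a[3]=4 → slow++,fast++
(s=3,f=4) a[fast]=6≠a[slow]=4 write a[4]=6 → slow++,fast++
(s=4,f=5) a[fast]=6=a[slow] dup → fast++
(s=4,f=6) a[fast]=8≠a[slow]=6 write a[5]=8 → slow++,fast++
(s=5,f=7) a[fast]=8=a[slow] dup → fast++
(s=5,f=8) a[fast]=9≠a[slow]=8 write a[6]=9 → slow++,fast++

slow=6, fast=9, prefix=[1, 2, 3, 4, 6, 8, 9]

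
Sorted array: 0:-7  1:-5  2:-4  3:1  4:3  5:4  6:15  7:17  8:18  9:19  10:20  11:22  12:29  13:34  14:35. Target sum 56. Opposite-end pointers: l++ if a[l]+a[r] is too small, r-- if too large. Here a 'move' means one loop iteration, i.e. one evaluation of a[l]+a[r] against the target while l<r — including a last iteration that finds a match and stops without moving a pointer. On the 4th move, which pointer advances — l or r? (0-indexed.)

l=0 r=14: -7+35=28 <56, l++
l=1 r=14: -5+35=30 <56, l++
l=2 r=14: -4+35=31 <56, l++
l=3 r=14: 1+35=36 <56, l++

l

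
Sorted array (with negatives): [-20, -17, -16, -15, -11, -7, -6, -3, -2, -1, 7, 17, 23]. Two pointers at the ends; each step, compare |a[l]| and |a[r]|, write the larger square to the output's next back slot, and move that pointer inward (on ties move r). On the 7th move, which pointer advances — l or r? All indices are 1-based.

l

l=1 r=13: |-20|<=|23| out[13]=529, r--
l=1 r=12: |-20|>|17| out[12]=400, l++
l=2 r=12: |-17|<=|17| out[11]=289, r--
l=2 r=11: |-17|>|7| out[10]=289, l++
l=3 r=11: |-16|>|7| out[9]=256, l++
l=4 r=11: |-15|>|7| out[8]=225, l++
l=5 r=11: |-11|>|7| out[7]=121, l++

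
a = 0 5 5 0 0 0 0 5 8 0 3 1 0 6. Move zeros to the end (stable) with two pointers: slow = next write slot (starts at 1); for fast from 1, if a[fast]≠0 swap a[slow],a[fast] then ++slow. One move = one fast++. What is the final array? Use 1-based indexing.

slow=1 fast=1: a[fast]=0, fast++
slow=1 fast=2: a[fast]=5≠0 swap→a[1]=5, slow++,fast++
slow=2 fast=3: a[fast]=5≠0 swap→a[2]=5, slow++,fast++
slow=3 fast=4: a[fast]=0, fast++
slow=3 fast=5: a[fast]=0, fast++
slow=3 fast=6: a[fast]=0, fast++
slow=3 fast=7: a[fast]=0, fast++
slow=3 fast=8: a[fast]=5≠0 swap→a[3]=5, slow++,fast++
slow=4 fast=9: a[fast]=8≠0 swap→a[4]=8, slow++,fast++
slow=5 fast=10: a[fast]=0, fast++
slow=5 fast=11: a[fast]=3≠0 swap→a[5]=3, slow++,fast++
slow=6 fast=12: a[fast]=1≠0 swap→a[6]=1, slow++,fast++
slow=7 fast=13: a[fast]=0, fast++
slow=7 fast=14: a[fast]=6≠0 swap→a[7]=6, slow++,fast++

[5, 5, 5, 8, 3, 1, 6, 0, 0, 0, 0, 0, 0, 0]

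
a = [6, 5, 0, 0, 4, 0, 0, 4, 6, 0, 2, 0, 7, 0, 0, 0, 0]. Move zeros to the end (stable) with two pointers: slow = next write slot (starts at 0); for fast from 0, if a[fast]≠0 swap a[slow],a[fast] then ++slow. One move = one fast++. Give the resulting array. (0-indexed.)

[6, 5, 4, 4, 6, 2, 7, 0, 0, 0, 0, 0, 0, 0, 0, 0, 0]

slow=0 fast=0: a[fast]=6≠0 swap→a[0]=6, slow++,fast++
slow=1 fast=1: a[fast]=5≠0 swap→a[1]=5, slow++,fast++
slow=2 fast=2: a[fast]=0, fast++
slow=2 fast=3: a[fast]=0, fast++
slow=2 fast=4: a[fast]=4≠0 swap→a[2]=4, slow++,fast++
slow=3 fast=5: a[fast]=0, fast++
slow=3 fast=6: a[fast]=0, fast++
slow=3 fast=7: a[fast]=4≠0 swap→a[3]=4, slow++,fast++
slow=4 fast=8: a[fast]=6≠0 swap→a[4]=6, slow++,fast++
slow=5 fast=9: a[fast]=0, fast++
slow=5 fast=10: a[fast]=2≠0 swap→a[5]=2, slow++,fast++
slow=6 fast=11: a[fast]=0, fast++
slow=6 fast=12: a[fast]=7≠0 swap→a[6]=7, slow++,fast++
slow=7 fast=13: a[fast]=0, fast++
slow=7 fast=14: a[fast]=0, fast++
slow=7 fast=15: a[fast]=0, fast++
slow=7 fast=16: a[fast]=0, fast++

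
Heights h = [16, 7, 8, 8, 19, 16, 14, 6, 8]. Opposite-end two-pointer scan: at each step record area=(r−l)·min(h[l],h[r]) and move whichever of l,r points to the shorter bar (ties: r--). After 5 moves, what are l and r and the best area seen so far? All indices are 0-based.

l=0 r=8: min(16,8)*8=64 best=64 *, r--
l=0 r=7: min(16,6)*7=42 best=64, r--
l=0 r=6: min(16,14)*6=84 best=84 *, r--
l=0 r=5: min(16,16)*5=80 best=84, r--
l=0 r=4: min(16,19)*4=64 best=84, l++

l=1, r=4, best area=84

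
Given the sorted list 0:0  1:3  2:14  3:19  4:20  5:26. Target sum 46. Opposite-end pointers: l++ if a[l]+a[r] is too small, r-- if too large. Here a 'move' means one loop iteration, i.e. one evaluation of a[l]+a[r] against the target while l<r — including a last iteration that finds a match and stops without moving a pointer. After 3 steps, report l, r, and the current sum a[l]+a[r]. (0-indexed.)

[0,5] 0+26=26 <46 → l++
[1,5] 3+26=29 <46 → l++
[2,5] 14+26=40 <46 → l++

l=3, r=5, sum=45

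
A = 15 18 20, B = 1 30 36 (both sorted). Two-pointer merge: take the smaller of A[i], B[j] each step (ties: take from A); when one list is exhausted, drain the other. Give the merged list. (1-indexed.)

[1, 15, 18, 20, 30, 36]

i=1 j=1: A[i]=15>B[j]=1 take 1, j++
i=1 j=2: A[i]=15<=B[j]=30 take 15, i++
i=2 j=2: A[i]=18<=B[j]=30 take 18, i++
i=3 j=2: A[i]=20<=B[j]=30 take 20, i++
i=4 j=2: A done, take B[j]=30, j++
i=4 j=3: A done, take B[j]=36, j++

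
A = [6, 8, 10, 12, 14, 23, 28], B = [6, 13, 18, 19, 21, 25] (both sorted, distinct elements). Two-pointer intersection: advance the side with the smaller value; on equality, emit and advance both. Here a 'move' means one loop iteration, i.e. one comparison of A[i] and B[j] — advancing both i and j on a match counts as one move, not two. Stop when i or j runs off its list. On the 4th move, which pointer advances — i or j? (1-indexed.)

i=1 j=1: 6==6 emit, i++,j++
i=2 j=2: 8<13, i++
i=3 j=2: 10<13, i++
i=4 j=2: 12<13, i++

i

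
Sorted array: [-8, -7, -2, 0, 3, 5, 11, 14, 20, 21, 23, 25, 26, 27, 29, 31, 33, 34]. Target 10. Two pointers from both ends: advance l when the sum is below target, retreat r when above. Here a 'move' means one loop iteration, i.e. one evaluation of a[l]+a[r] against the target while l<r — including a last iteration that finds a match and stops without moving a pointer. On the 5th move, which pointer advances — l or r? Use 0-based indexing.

l=0 r=17: -8+34=26 >10, r--
l=0 r=16: -8+33=25 >10, r--
l=0 r=15: -8+31=23 >10, r--
l=0 r=14: -8+29=21 >10, r--
l=0 r=13: -8+27=19 >10, r--

r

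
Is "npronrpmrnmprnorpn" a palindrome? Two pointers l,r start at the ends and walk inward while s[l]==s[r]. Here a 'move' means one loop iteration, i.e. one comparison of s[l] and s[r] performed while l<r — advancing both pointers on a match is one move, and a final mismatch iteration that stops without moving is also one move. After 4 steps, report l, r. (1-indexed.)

l=5, r=14

[1,18] 'n'=='n' → l++,r--
[2,17] 'p'=='p' → l++,r--
[3,16] 'r'=='r' → l++,r--
[4,15] 'o'=='o' → l++,r--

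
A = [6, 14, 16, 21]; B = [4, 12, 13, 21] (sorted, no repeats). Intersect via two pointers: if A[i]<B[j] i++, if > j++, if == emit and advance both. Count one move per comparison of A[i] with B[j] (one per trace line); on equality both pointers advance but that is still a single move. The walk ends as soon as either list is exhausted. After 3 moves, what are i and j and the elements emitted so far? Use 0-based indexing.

[i=0,j=0] 6>4 → j++
[i=0,j=1] 6<12 → i++
[i=1,j=1] 14>12 → j++

i=1, j=2, emitted=[]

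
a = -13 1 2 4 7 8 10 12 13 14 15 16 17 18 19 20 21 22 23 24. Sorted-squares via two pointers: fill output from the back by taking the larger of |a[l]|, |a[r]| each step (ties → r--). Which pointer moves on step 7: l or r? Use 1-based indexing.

r

[1,20] |-13|<=|24| out[20]=576 → r--
[1,19] |-13|<=|23| out[19]=529 → r--
[1,18] |-13|<=|22| out[18]=484 → r--
[1,17] |-13|<=|21| out[17]=441 → r--
[1,16] |-13|<=|20| out[16]=400 → r--
[1,15] |-13|<=|19| out[15]=361 → r--
[1,14] |-13|<=|18| out[14]=324 → r--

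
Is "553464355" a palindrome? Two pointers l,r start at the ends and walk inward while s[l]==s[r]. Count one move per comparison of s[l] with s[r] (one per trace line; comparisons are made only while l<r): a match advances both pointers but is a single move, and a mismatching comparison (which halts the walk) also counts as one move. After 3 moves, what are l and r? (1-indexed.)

l=4, r=6

l=1 r=9: '5'=='5', l++,r--
l=2 r=8: '5'=='5', l++,r--
l=3 r=7: '3'=='3', l++,r--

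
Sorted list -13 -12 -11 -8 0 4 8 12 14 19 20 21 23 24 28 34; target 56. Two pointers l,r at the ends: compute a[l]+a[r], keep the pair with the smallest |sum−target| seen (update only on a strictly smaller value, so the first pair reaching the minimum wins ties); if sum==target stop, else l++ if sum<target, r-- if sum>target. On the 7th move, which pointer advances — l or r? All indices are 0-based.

l

l=0 r=15: -13+34=21 d=35 *, l++
l=1 r=15: -12+34=22 d=34 *, l++
l=2 r=15: -11+34=23 d=33 *, l++
l=3 r=15: -8+34=26 d=30 *, l++
l=4 r=15: 0+34=34 d=22 *, l++
l=5 r=15: 4+34=38 d=18 *, l++
l=6 r=15: 8+34=42 d=14 *, l++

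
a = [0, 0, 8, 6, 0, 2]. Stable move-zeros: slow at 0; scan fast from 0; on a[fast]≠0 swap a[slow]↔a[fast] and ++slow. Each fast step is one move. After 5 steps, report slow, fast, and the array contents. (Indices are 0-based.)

slow=2, fast=5, a=[8, 6, 0, 0, 0, 2]

(s=0,f=0) a[fast]=0 → fast++
(s=0,f=1) a[fast]=0 → fast++
(s=0,f=2) a[fast]=8≠0 swap→a[0]=8 → slow++,fast++
(s=1,f=3) a[fast]=6≠0 swap→a[1]=6 → slow++,fast++
(s=2,f=4) a[fast]=0 → fast++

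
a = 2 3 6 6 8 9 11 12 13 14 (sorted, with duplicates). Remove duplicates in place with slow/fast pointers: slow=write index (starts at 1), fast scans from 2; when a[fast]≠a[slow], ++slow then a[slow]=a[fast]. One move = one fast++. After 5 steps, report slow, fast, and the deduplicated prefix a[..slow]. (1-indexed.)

(s=1,f=2) a[fast]=3≠a[slow]=2 write a[2]=3 → slow++,fast++
(s=2,f=3) a[fast]=6≠a[slow]=3 write a[3]=6 → slow++,fast++
(s=3,f=4) a[fast]=6=a[slow] dup → fast++
(s=3,f=5) a[fast]=8≠a[slow]=6 write a[4]=8 → slow++,fast++
(s=4,f=6) a[fast]=9≠a[slow]=8 write a[5]=9 → slow++,fast++

slow=5, fast=7, prefix=[2, 3, 6, 8, 9]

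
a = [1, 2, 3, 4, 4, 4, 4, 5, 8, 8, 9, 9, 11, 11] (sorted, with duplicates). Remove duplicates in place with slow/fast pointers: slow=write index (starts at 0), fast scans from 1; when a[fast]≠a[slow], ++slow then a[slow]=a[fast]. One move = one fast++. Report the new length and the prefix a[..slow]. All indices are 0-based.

length 8; prefix = [1, 2, 3, 4, 5, 8, 9, 11]

slow=0 fast=1: a[fast]=2≠a[slow]=1 write a[1]=2, slow++,fast++
slow=1 fast=2: a[fast]=3≠a[slow]=2 write a[2]=3, slow++,fast++
slow=2 fast=3: a[fast]=4≠a[slow]=3 write a[3]=4, slow++,fast++
slow=3 fast=4: a[fast]=4=a[slow] dup, fast++
slow=3 fast=5: a[fast]=4=a[slow] dup, fast++
slow=3 fast=6: a[fast]=4=a[slow] dup, fast++
slow=3 fast=7: a[fast]=5≠a[slow]=4 write a[4]=5, slow++,fast++
slow=4 fast=8: a[fast]=8≠a[slow]=5 write a[5]=8, slow++,fast++
slow=5 fast=9: a[fast]=8=a[slow] dup, fast++
slow=5 fast=10: a[fast]=9≠a[slow]=8 write a[6]=9, slow++,fast++
slow=6 fast=11: a[fast]=9=a[slow] dup, fast++
slow=6 fast=12: a[fast]=11≠a[slow]=9 write a[7]=11, slow++,fast++
slow=7 fast=13: a[fast]=11=a[slow] dup, fast++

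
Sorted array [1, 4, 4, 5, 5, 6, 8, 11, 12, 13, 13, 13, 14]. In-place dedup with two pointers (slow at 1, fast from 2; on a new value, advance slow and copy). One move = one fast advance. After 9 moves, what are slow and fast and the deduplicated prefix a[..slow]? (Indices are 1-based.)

slow=1 fast=2: a[fast]=4≠a[slow]=1 write a[2]=4, slow++,fast++
slow=2 fast=3: a[fast]=4=a[slow] dup, fast++
slow=2 fast=4: a[fast]=5≠a[slow]=4 write a[3]=5, slow++,fast++
slow=3 fast=5: a[fast]=5=a[slow] dup, fast++
slow=3 fast=6: a[fast]=6≠a[slow]=5 write a[4]=6, slow++,fast++
slow=4 fast=7: a[fast]=8≠a[slow]=6 write a[5]=8, slow++,fast++
slow=5 fast=8: a[fast]=11≠a[slow]=8 write a[6]=11, slow++,fast++
slow=6 fast=9: a[fast]=12≠a[slow]=11 write a[7]=12, slow++,fast++
slow=7 fast=10: a[fast]=13≠a[slow]=12 write a[8]=13, slow++,fast++

slow=8, fast=11, prefix=[1, 4, 5, 6, 8, 11, 12, 13]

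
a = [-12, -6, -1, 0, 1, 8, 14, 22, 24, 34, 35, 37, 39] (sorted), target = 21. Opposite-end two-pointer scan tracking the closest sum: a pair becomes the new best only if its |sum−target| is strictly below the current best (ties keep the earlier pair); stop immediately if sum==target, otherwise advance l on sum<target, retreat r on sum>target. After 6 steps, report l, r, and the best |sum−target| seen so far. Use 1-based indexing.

[1,13] -12+39=27 d=6 * → r--
[1,12] -12+37=25 d=4 * → r--
[1,11] -12+35=23 d=2 * → r--
[1,10] -12+34=22 d=1 * → r--
[1,9] -12+24=12 d=9 → l++
[2,9] -6+24=18 d=3 → l++

l=3, r=9, best |Δ|=1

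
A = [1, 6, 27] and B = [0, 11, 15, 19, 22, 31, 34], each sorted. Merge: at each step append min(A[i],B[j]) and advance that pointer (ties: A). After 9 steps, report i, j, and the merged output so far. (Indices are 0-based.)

[i=0,j=0] A[i]=1>B[j]=0 take 0 → j++
[i=0,j=1] A[i]=1<=B[j]=11 take 1 → i++
[i=1,j=1] A[i]=6<=B[j]=11 take 6 → i++
[i=2,j=1] A[i]=27>B[j]=11 take 11 → j++
[i=2,j=2] A[i]=27>B[j]=15 take 15 → j++
[i=2,j=3] A[i]=27>B[j]=19 take 19 → j++
[i=2,j=4] A[i]=27>B[j]=22 take 22 → j++
[i=2,j=5] A[i]=27<=B[j]=31 take 27 → i++
[i=3,j=5] A done, take B[j]=31 → j++

i=3, j=6, merged so far=[0, 1, 6, 11, 15, 19, 22, 27, 31]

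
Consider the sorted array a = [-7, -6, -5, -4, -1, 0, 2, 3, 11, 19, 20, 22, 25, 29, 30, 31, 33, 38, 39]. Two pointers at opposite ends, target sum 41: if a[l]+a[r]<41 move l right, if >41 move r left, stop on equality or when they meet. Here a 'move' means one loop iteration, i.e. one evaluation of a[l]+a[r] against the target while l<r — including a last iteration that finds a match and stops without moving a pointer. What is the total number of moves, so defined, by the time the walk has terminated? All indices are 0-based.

7 moves

[0,18] -7+39=32 <41 → l++
[1,18] -6+39=33 <41 → l++
[2,18] -5+39=34 <41 → l++
[3,18] -4+39=35 <41 → l++
[4,18] -1+39=38 <41 → l++
[5,18] 0+39=39 <41 → l++
[6,18] 2+39=41 → found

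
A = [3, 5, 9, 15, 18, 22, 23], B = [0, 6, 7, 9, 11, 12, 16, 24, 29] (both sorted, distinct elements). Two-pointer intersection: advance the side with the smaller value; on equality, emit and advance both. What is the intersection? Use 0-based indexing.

[i=0,j=0] 3>0 → j++
[i=0,j=1] 3<6 → i++
[i=1,j=1] 5<6 → i++
[i=2,j=1] 9>6 → j++
[i=2,j=2] 9>7 → j++
[i=2,j=3] 9==9 emit → i++,j++
[i=3,j=4] 15>11 → j++
[i=3,j=5] 15>12 → j++
[i=3,j=6] 15<16 → i++
[i=4,j=6] 18>16 → j++
[i=4,j=7] 18<24 → i++
[i=5,j=7] 22<24 → i++
[i=6,j=7] 23<24 → i++

intersection = [9]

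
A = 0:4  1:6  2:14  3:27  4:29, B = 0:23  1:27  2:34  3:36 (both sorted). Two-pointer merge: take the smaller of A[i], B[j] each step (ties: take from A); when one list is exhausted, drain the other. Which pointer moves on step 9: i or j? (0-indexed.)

j

i=0 j=0: A[i]=4<=B[j]=23 take 4, i++
i=1 j=0: A[i]=6<=B[j]=23 take 6, i++
i=2 j=0: A[i]=14<=B[j]=23 take 14, i++
i=3 j=0: A[i]=27>B[j]=23 take 23, j++
i=3 j=1: A[i]=27<=B[j]=27 take 27, i++
i=4 j=1: A[i]=29>B[j]=27 take 27, j++
i=4 j=2: A[i]=29<=B[j]=34 take 29, i++
i=5 j=2: A done, take B[j]=34, j++
i=5 j=3: A done, take B[j]=36, j++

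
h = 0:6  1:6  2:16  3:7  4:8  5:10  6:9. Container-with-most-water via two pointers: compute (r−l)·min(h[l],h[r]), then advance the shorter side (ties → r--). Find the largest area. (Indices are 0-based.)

l=0 r=6: min(6,9)*6=36 best=36 *, l++
l=1 r=6: min(6,9)*5=30 best=36, l++
l=2 r=6: min(16,9)*4=36 best=36, r--
l=2 r=5: min(16,10)*3=30 best=36, r--
l=2 r=4: min(16,8)*2=16 best=36, r--
l=2 r=3: min(16,7)*1=7 best=36, r--

max area = 36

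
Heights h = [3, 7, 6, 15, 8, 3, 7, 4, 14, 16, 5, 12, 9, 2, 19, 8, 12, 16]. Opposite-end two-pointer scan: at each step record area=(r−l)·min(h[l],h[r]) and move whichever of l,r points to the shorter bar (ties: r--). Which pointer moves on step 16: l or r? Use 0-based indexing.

l

l=0 r=17: min(3,16)*17=51 best=51 *, l++
l=1 r=17: min(7,16)*16=112 best=112 *, l++
l=2 r=17: min(6,16)*15=90 best=112, l++
l=3 r=17: min(15,16)*14=210 best=210 *, l++
l=4 r=17: min(8,16)*13=104 best=210, l++
l=5 r=17: min(3,16)*12=36 best=210, l++
l=6 r=17: min(7,16)*11=77 best=210, l++
l=7 r=17: min(4,16)*10=40 best=210, l++
l=8 r=17: min(14,16)*9=126 best=210, l++
l=9 r=17: min(16,16)*8=128 best=210, r--
l=9 r=16: min(16,12)*7=84 best=210, r--
l=9 r=15: min(16,8)*6=48 best=210, r--
l=9 r=14: min(16,19)*5=80 best=210, l++
l=10 r=14: min(5,19)*4=20 best=210, l++
l=11 r=14: min(12,19)*3=36 best=210, l++
l=12 r=14: min(9,19)*2=18 best=210, l++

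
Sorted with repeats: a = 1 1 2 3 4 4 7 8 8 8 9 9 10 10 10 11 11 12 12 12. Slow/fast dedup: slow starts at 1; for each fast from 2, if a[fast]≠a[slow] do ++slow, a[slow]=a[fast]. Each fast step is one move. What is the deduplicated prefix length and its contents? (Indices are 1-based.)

length 10; prefix = [1, 2, 3, 4, 7, 8, 9, 10, 11, 12]

slow=1 fast=2: a[fast]=1=a[slow] dup, fast++
slow=1 fast=3: a[fast]=2≠a[slow]=1 write a[2]=2, slow++,fast++
slow=2 fast=4: a[fast]=3≠a[slow]=2 write a[3]=3, slow++,fast++
slow=3 fast=5: a[fast]=4≠a[slow]=3 write a[4]=4, slow++,fast++
slow=4 fast=6: a[fast]=4=a[slow] dup, fast++
slow=4 fast=7: a[fast]=7≠a[slow]=4 write a[5]=7, slow++,fast++
slow=5 fast=8: a[fast]=8≠a[slow]=7 write a[6]=8, slow++,fast++
slow=6 fast=9: a[fast]=8=a[slow] dup, fast++
slow=6 fast=10: a[fast]=8=a[slow] dup, fast++
slow=6 fast=11: a[fast]=9≠a[slow]=8 write a[7]=9, slow++,fast++
slow=7 fast=12: a[fast]=9=a[slow] dup, fast++
slow=7 fast=13: a[fast]=10≠a[slow]=9 write a[8]=10, slow++,fast++
slow=8 fast=14: a[fast]=10=a[slow] dup, fast++
slow=8 fast=15: a[fast]=10=a[slow] dup, fast++
slow=8 fast=16: a[fast]=11≠a[slow]=10 write a[9]=11, slow++,fast++
slow=9 fast=17: a[fast]=11=a[slow] dup, fast++
slow=9 fast=18: a[fast]=12≠a[slow]=11 write a[10]=12, slow++,fast++
slow=10 fast=19: a[fast]=12=a[slow] dup, fast++
slow=10 fast=20: a[fast]=12=a[slow] dup, fast++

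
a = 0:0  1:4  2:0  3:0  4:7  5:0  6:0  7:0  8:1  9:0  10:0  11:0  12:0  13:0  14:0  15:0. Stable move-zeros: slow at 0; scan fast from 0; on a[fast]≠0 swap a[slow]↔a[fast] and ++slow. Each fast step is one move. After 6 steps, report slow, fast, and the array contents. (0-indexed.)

slow=2, fast=6, a=[4, 7, 0, 0, 0, 0, 0, 0, 1, 0, 0, 0, 0, 0, 0, 0]

(s=0,f=0) a[fast]=0 → fast++
(s=0,f=1) a[fast]=4≠0 swap→a[0]=4 → slow++,fast++
(s=1,f=2) a[fast]=0 → fast++
(s=1,f=3) a[fast]=0 → fast++
(s=1,f=4) a[fast]=7≠0 swap→a[1]=7 → slow++,fast++
(s=2,f=5) a[fast]=0 → fast++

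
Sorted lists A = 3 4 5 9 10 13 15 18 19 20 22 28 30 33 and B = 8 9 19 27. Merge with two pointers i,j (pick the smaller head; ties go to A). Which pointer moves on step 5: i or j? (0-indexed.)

i=0 j=0: A[i]=3<=B[j]=8 take 3, i++
i=1 j=0: A[i]=4<=B[j]=8 take 4, i++
i=2 j=0: A[i]=5<=B[j]=8 take 5, i++
i=3 j=0: A[i]=9>B[j]=8 take 8, j++
i=3 j=1: A[i]=9<=B[j]=9 take 9, i++

i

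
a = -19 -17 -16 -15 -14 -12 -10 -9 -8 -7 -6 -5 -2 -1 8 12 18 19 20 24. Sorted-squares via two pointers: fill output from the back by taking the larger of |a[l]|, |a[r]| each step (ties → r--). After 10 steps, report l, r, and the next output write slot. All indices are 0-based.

[0,19] |-19|<=|24| out[19]=576 → r--
[0,18] |-19|<=|20| out[18]=400 → r--
[0,17] |-19|<=|19| out[17]=361 → r--
[0,16] |-19|>|18| out[16]=361 → l++
[1,16] |-17|<=|18| out[15]=324 → r--
[1,15] |-17|>|12| out[14]=289 → l++
[2,15] |-16|>|12| out[13]=256 → l++
[3,15] |-15|>|12| out[12]=225 → l++
[4,15] |-14|>|12| out[11]=196 → l++
[5,15] |-12|<=|12| out[10]=144 → r--

l=5, r=14, next write slot=9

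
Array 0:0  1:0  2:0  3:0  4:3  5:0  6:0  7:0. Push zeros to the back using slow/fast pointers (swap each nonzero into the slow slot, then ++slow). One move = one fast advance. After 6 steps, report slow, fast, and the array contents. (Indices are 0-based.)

slow=1, fast=6, a=[3, 0, 0, 0, 0, 0, 0, 0]

slow=0 fast=0: a[fast]=0, fast++
slow=0 fast=1: a[fast]=0, fast++
slow=0 fast=2: a[fast]=0, fast++
slow=0 fast=3: a[fast]=0, fast++
slow=0 fast=4: a[fast]=3≠0 swap→a[0]=3, slow++,fast++
slow=1 fast=5: a[fast]=0, fast++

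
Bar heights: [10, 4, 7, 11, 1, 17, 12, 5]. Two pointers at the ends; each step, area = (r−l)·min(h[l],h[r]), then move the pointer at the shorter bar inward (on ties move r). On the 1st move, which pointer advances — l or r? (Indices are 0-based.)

l=0 r=7: min(10,5)*7=35 best=35 *, r--

r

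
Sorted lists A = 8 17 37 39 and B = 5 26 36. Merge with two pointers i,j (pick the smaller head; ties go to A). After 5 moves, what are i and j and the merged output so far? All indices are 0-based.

[i=0,j=0] A[i]=8>B[j]=5 take 5 → j++
[i=0,j=1] A[i]=8<=B[j]=26 take 8 → i++
[i=1,j=1] A[i]=17<=B[j]=26 take 17 → i++
[i=2,j=1] A[i]=37>B[j]=26 take 26 → j++
[i=2,j=2] A[i]=37>B[j]=36 take 36 → j++

i=2, j=3, merged so far=[5, 8, 17, 26, 36]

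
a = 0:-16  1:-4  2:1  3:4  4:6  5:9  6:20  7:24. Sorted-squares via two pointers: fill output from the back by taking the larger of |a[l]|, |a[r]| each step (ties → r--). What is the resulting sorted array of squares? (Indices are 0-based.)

[1, 16, 16, 36, 81, 256, 400, 576]

[0,7] |-16|<=|24| out[7]=576 → r--
[0,6] |-16|<=|20| out[6]=400 → r--
[0,5] |-16|>|9| out[5]=256 → l++
[1,5] |-4|<=|9| out[4]=81 → r--
[1,4] |-4|<=|6| out[3]=36 → r--
[1,3] |-4|<=|4| out[2]=16 → r--
[1,2] |-4|>|1| out[1]=16 → l++
[2,2] |1|<=|1| out[0]=1 → r--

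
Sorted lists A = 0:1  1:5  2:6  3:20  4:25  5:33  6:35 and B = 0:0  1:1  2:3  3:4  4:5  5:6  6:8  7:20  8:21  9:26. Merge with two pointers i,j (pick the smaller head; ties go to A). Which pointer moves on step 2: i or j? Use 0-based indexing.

i

i=0 j=0: A[i]=1>B[j]=0 take 0, j++
i=0 j=1: A[i]=1<=B[j]=1 take 1, i++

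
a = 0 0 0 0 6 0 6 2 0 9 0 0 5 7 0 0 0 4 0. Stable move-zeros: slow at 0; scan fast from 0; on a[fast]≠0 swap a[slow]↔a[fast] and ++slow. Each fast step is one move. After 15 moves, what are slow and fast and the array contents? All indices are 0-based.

slow=0 fast=0: a[fast]=0, fast++
slow=0 fast=1: a[fast]=0, fast++
slow=0 fast=2: a[fast]=0, fast++
slow=0 fast=3: a[fast]=0, fast++
slow=0 fast=4: a[fast]=6≠0 swap→a[0]=6, slow++,fast++
slow=1 fast=5: a[fast]=0, fast++
slow=1 fast=6: a[fast]=6≠0 swap→a[1]=6, slow++,fast++
slow=2 fast=7: a[fast]=2≠0 swap→a[2]=2, slow++,fast++
slow=3 fast=8: a[fast]=0, fast++
slow=3 fast=9: a[fast]=9≠0 swap→a[3]=9, slow++,fast++
slow=4 fast=10: a[fast]=0, fast++
slow=4 fast=11: a[fast]=0, fast++
slow=4 fast=12: a[fast]=5≠0 swap→a[4]=5, slow++,fast++
slow=5 fast=13: a[fast]=7≠0 swap→a[5]=7, slow++,fast++
slow=6 fast=14: a[fast]=0, fast++

slow=6, fast=15, a=[6, 6, 2, 9, 5, 7, 0, 0, 0, 0, 0, 0, 0, 0, 0, 0, 0, 4, 0]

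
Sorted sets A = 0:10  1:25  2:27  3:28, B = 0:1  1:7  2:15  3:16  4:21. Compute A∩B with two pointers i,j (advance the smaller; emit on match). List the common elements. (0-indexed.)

[i=0,j=0] 10>1 → j++
[i=0,j=1] 10>7 → j++
[i=0,j=2] 10<15 → i++
[i=1,j=2] 25>15 → j++
[i=1,j=3] 25>16 → j++
[i=1,j=4] 25>21 → j++

intersection = []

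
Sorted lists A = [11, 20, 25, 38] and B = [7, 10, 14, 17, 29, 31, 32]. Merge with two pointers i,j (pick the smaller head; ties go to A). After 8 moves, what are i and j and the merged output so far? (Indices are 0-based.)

i=3, j=5, merged so far=[7, 10, 11, 14, 17, 20, 25, 29]

[i=0,j=0] A[i]=11>B[j]=7 take 7 → j++
[i=0,j=1] A[i]=11>B[j]=10 take 10 → j++
[i=0,j=2] A[i]=11<=B[j]=14 take 11 → i++
[i=1,j=2] A[i]=20>B[j]=14 take 14 → j++
[i=1,j=3] A[i]=20>B[j]=17 take 17 → j++
[i=1,j=4] A[i]=20<=B[j]=29 take 20 → i++
[i=2,j=4] A[i]=25<=B[j]=29 take 25 → i++
[i=3,j=4] A[i]=38>B[j]=29 take 29 → j++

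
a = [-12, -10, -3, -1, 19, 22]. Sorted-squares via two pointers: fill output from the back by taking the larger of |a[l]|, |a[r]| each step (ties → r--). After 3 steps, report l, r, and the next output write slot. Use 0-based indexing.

l=1, r=3, next write slot=2

l=0 r=5: |-12|<=|22| out[5]=484, r--
l=0 r=4: |-12|<=|19| out[4]=361, r--
l=0 r=3: |-12|>|-1| out[3]=144, l++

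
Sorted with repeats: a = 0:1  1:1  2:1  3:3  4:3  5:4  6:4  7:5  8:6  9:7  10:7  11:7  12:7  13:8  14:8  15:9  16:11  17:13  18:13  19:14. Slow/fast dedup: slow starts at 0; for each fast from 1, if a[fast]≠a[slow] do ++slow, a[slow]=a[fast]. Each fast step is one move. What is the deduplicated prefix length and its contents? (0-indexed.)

slow=0 fast=1: a[fast]=1=a[slow] dup, fast++
slow=0 fast=2: a[fast]=1=a[slow] dup, fast++
slow=0 fast=3: a[fast]=3≠a[slow]=1 write a[1]=3, slow++,fast++
slow=1 fast=4: a[fast]=3=a[slow] dup, fast++
slow=1 fast=5: a[fast]=4≠a[slow]=3 write a[2]=4, slow++,fast++
slow=2 fast=6: a[fast]=4=a[slow] dup, fast++
slow=2 fast=7: a[fast]=5≠a[slow]=4 write a[3]=5, slow++,fast++
slow=3 fast=8: a[fast]=6≠a[slow]=5 write a[4]=6, slow++,fast++
slow=4 fast=9: a[fast]=7≠a[slow]=6 write a[5]=7, slow++,fast++
slow=5 fast=10: a[fast]=7=a[slow] dup, fast++
slow=5 fast=11: a[fast]=7=a[slow] dup, fast++
slow=5 fast=12: a[fast]=7=a[slow] dup, fast++
slow=5 fast=13: a[fast]=8≠a[slow]=7 write a[6]=8, slow++,fast++
slow=6 fast=14: a[fast]=8=a[slow] dup, fast++
slow=6 fast=15: a[fast]=9≠a[slow]=8 write a[7]=9, slow++,fast++
slow=7 fast=16: a[fast]=11≠a[slow]=9 write a[8]=11, slow++,fast++
slow=8 fast=17: a[fast]=13≠a[slow]=11 write a[9]=13, slow++,fast++
slow=9 fast=18: a[fast]=13=a[slow] dup, fast++
slow=9 fast=19: a[fast]=14≠a[slow]=13 write a[10]=14, slow++,fast++

length 11; prefix = [1, 3, 4, 5, 6, 7, 8, 9, 11, 13, 14]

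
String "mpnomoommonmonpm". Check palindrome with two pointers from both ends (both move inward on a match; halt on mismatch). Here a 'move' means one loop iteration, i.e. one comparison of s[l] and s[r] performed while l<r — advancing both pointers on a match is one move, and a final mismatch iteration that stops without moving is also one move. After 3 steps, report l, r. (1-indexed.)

[1,16] 'm'=='m' → l++,r--
[2,15] 'p'=='p' → l++,r--
[3,14] 'n'=='n' → l++,r--

l=4, r=13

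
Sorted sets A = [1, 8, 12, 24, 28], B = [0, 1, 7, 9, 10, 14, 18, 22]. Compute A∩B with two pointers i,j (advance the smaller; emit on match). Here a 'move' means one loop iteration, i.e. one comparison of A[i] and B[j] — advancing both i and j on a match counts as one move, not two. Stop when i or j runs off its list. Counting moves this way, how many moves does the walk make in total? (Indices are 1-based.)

10 moves

[i=1,j=1] 1>0 → j++
[i=1,j=2] 1==1 emit → i++,j++
[i=2,j=3] 8>7 → j++
[i=2,j=4] 8<9 → i++
[i=3,j=4] 12>9 → j++
[i=3,j=5] 12>10 → j++
[i=3,j=6] 12<14 → i++
[i=4,j=6] 24>14 → j++
[i=4,j=7] 24>18 → j++
[i=4,j=8] 24>22 → j++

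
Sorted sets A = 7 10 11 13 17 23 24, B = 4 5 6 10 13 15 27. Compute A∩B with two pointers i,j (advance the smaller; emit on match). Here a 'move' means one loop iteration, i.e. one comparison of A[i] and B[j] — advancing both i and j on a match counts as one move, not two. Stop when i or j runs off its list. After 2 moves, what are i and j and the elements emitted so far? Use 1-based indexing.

[i=1,j=1] 7>4 → j++
[i=1,j=2] 7>5 → j++

i=1, j=3, emitted=[]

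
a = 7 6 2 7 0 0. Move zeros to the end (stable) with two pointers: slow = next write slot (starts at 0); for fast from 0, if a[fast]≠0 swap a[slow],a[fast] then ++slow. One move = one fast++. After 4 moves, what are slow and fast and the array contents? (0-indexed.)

slow=4, fast=4, a=[7, 6, 2, 7, 0, 0]

(s=0,f=0) a[fast]=7≠0 swap→a[0]=7 → slow++,fast++
(s=1,f=1) a[fast]=6≠0 swap→a[1]=6 → slow++,fast++
(s=2,f=2) a[fast]=2≠0 swap→a[2]=2 → slow++,fast++
(s=3,f=3) a[fast]=7≠0 swap→a[3]=7 → slow++,fast++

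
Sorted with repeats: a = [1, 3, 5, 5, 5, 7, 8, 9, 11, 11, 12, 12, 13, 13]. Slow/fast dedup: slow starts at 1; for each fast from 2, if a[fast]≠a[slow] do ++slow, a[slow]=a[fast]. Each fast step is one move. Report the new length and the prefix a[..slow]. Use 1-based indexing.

(s=1,f=2) a[fast]=3≠a[slow]=1 write a[2]=3 → slow++,fast++
(s=2,f=3) a[fast]=5≠a[slow]=3 write a[3]=5 → slow++,fast++
(s=3,f=4) a[fast]=5=a[slow] dup → fast++
(s=3,f=5) a[fast]=5=a[slow] dup → fast++
(s=3,f=6) a[fast]=7≠a[slow]=5 write a[4]=7 → slow++,fast++
(s=4,f=7) a[fast]=8≠a[slow]=7 write a[5]=8 → slow++,fast++
(s=5,f=8) a[fast]=9≠a[slow]=8 write a[6]=9 → slow++,fast++
(s=6,f=9) a[fast]=11≠a[slow]=9 write a[7]=11 → slow++,fast++
(s=7,f=10) a[fast]=11=a[slow] dup → fast++
(s=7,f=11) a[fast]=12≠a[slow]=11 write a[8]=12 → slow++,fast++
(s=8,f=12) a[fast]=12=a[slow] dup → fast++
(s=8,f=13) a[fast]=13≠a[slow]=12 write a[9]=13 → slow++,fast++
(s=9,f=14) a[fast]=13=a[slow] dup → fast++

length 9; prefix = [1, 3, 5, 7, 8, 9, 11, 12, 13]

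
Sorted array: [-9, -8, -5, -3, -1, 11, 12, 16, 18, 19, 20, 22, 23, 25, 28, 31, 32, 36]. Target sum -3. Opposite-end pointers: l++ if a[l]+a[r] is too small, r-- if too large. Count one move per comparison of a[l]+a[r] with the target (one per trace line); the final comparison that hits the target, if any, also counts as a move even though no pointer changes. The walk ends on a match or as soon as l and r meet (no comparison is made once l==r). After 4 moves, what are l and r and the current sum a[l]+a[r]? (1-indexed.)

l=1 r=18: -9+36=27 >-3, r--
l=1 r=17: -9+32=23 >-3, r--
l=1 r=16: -9+31=22 >-3, r--
l=1 r=15: -9+28=19 >-3, r--

l=1, r=14, sum=16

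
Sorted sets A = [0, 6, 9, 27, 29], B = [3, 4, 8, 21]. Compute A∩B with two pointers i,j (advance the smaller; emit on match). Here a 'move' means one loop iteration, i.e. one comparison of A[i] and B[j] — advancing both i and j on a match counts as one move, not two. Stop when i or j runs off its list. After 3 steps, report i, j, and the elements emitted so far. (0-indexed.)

[i=0,j=0] 0<3 → i++
[i=1,j=0] 6>3 → j++
[i=1,j=1] 6>4 → j++

i=1, j=2, emitted=[]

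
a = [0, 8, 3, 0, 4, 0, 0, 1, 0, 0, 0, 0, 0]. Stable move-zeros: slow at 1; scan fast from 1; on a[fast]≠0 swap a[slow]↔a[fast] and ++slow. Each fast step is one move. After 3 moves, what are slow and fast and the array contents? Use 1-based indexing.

slow=3, fast=4, a=[8, 3, 0, 0, 4, 0, 0, 1, 0, 0, 0, 0, 0]

(s=1,f=1) a[fast]=0 → fast++
(s=1,f=2) a[fast]=8≠0 swap→a[1]=8 → slow++,fast++
(s=2,f=3) a[fast]=3≠0 swap→a[2]=3 → slow++,fast++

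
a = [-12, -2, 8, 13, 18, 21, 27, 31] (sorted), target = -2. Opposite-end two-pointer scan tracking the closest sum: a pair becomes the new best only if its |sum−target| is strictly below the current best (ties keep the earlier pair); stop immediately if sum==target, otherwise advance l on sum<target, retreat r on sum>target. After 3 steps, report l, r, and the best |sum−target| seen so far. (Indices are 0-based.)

l=0, r=4, best |Δ|=11

l=0 r=7: -12+31=19 d=21 *, r--
l=0 r=6: -12+27=15 d=17 *, r--
l=0 r=5: -12+21=9 d=11 *, r--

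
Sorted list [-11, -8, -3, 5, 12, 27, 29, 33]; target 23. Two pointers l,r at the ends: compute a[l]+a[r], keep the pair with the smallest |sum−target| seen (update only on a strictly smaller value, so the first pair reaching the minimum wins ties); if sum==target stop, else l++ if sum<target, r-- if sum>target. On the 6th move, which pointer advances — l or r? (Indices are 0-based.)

l

l=0 r=7: -11+33=22 d=1 *, l++
l=1 r=7: -8+33=25 d=2, r--
l=1 r=6: -8+29=21 d=2, l++
l=2 r=6: -3+29=26 d=3, r--
l=2 r=5: -3+27=24 d=1, r--
l=2 r=4: -3+12=9 d=14, l++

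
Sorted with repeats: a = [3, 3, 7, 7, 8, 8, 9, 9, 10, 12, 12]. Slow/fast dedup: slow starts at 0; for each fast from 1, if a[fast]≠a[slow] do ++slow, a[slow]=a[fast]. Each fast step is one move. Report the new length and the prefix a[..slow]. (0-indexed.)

(s=0,f=1) a[fast]=3=a[slow] dup → fast++
(s=0,f=2) a[fast]=7≠a[slow]=3 write a[1]=7 → slow++,fast++
(s=1,f=3) a[fast]=7=a[slow] dup → fast++
(s=1,f=4) a[fast]=8≠a[slow]=7 write a[2]=8 → slow++,fast++
(s=2,f=5) a[fast]=8=a[slow] dup → fast++
(s=2,f=6) a[fast]=9≠a[slow]=8 write a[3]=9 → slow++,fast++
(s=3,f=7) a[fast]=9=a[slow] dup → fast++
(s=3,f=8) a[fast]=10≠a[slow]=9 write a[4]=10 → slow++,fast++
(s=4,f=9) a[fast]=12≠a[slow]=10 write a[5]=12 → slow++,fast++
(s=5,f=10) a[fast]=12=a[slow] dup → fast++

length 6; prefix = [3, 7, 8, 9, 10, 12]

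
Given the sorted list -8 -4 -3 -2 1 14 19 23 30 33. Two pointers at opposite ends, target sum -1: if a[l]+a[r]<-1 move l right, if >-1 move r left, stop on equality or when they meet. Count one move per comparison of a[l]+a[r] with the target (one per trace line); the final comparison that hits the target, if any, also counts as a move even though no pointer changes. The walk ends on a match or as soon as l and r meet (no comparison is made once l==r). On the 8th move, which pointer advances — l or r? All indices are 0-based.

l

l=0 r=9: -8+33=25 >-1, r--
l=0 r=8: -8+30=22 >-1, r--
l=0 r=7: -8+23=15 >-1, r--
l=0 r=6: -8+19=11 >-1, r--
l=0 r=5: -8+14=6 >-1, r--
l=0 r=4: -8+1=-7 <-1, l++
l=1 r=4: -4+1=-3 <-1, l++
l=2 r=4: -3+1=-2 <-1, l++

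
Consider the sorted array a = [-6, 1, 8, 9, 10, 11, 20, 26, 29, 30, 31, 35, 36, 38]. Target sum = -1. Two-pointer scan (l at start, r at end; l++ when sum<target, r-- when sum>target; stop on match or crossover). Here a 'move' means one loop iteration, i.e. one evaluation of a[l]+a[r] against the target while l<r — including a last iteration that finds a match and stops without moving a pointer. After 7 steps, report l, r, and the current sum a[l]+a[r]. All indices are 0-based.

l=0, r=6, sum=14

[0,13] -6+38=32 >-1 → r--
[0,12] -6+36=30 >-1 → r--
[0,11] -6+35=29 >-1 → r--
[0,10] -6+31=25 >-1 → r--
[0,9] -6+30=24 >-1 → r--
[0,8] -6+29=23 >-1 → r--
[0,7] -6+26=20 >-1 → r--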